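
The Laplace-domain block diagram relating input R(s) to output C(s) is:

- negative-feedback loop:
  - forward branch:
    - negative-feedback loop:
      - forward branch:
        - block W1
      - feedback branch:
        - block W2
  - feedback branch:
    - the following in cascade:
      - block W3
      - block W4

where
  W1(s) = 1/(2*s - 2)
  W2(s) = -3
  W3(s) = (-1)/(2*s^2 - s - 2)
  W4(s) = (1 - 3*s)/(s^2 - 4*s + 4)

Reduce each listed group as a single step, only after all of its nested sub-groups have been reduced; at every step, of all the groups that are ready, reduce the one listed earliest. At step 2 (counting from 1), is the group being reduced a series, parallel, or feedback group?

(1) reduce the feedback loop with forward W1 and return W2
(2) multiply W3, W4 (series)
(3) close the feedback loop around [W1/(1+W1*W2)], (W3*W4)
So the answer for step 2 is series.

Therefore the answer is series.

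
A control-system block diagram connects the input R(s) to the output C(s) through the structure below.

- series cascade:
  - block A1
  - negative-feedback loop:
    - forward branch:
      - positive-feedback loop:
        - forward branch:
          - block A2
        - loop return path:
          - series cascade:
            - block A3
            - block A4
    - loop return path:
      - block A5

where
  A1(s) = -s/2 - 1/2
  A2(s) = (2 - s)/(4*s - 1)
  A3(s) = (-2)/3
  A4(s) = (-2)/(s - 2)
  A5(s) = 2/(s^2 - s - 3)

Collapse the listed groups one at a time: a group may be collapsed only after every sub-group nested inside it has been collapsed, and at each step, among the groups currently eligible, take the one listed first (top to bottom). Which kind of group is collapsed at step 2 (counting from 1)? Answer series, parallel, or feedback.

Reducing step by step:

[1] series reduction of A3, A4
[2] close the feedback loop around A2, (A3*A4)
[3] close the feedback loop around [A2/(1-A2*(A3*A4))], A5
[4] cascade A1, [[A2/(1-A2*(A3*A4))]/(1+[A2/(1-A2*(A3*A4))]*A5)]
The group at step 2 is a feedback group.

Answer: feedback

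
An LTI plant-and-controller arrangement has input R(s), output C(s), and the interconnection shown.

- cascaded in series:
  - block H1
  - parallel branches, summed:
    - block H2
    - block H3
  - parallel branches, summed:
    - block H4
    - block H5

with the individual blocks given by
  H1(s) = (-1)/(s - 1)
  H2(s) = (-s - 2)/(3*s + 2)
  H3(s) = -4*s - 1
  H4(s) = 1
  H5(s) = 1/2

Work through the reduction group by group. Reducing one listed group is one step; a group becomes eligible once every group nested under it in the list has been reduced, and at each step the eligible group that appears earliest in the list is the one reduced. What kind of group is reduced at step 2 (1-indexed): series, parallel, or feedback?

Reducing step by step:

Step 1. add H2, H3 (parallel)
Step 2. combine H4, H5 in parallel
Step 3. multiply H1, (H2+H3), (H4+H5) (series)
Step 2: parallel.

Answer: parallel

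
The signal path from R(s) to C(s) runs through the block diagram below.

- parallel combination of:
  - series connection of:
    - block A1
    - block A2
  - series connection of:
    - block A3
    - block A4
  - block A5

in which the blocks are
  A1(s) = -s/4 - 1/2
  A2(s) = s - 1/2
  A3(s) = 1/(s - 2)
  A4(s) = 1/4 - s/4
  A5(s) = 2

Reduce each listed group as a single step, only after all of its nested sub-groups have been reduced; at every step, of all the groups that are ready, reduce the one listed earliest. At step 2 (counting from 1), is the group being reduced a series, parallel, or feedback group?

Step 1: series reduction of A1, A2
Step 2: reduce the series chain A3, A4
Step 3: add (A1*A2), (A3*A4), A5 (parallel)
The group at step 2 is a series group.

Hence the answer: series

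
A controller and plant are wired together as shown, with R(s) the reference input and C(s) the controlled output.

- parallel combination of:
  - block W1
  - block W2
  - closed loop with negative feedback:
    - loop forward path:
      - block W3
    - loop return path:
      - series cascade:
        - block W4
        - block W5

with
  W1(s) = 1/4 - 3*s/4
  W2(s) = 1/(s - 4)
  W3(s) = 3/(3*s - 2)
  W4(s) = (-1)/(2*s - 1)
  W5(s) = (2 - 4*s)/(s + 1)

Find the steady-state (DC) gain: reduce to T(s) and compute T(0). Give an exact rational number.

Step 1: reduce the series chain W4, W5: 2/(s + 1)
Step 2: reduce the feedback loop with forward W3 and return (W4*W5): (3*s + 3)/(3*s^2 + s + 4)
Step 3: sum the parallel branches W1, W2, [W3/(1+W3*(W4*W5))]: (-9*s^4 + 36*s^3 + 13*s^2 + 16*s - 48)/(12*s^3 - 44*s^2 - 64)
DC gain: substitute s = 0 into T(s) from step 3: T(0) = -48/(-64) = 3/4.

Therefore the answer is 3/4.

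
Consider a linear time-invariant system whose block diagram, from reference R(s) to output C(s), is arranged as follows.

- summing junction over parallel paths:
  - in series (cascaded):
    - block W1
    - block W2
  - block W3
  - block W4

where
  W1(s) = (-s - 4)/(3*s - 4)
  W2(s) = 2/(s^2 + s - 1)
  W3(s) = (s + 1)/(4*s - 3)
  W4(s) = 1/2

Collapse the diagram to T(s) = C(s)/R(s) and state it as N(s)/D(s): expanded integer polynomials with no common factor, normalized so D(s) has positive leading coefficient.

1. combine W1, W2 in series gives (-2*s - 8)/(3*s^3 - s^2 - 7*s + 4)
2. parallel reduction of (W1*W2), W3, W4 - this is the overall T(s), already in the required normalized form

Final answer: (18*s^4 - 9*s^3 - 57*s^2 - 21*s + 44)/(24*s^4 - 26*s^3 - 50*s^2 + 74*s - 24)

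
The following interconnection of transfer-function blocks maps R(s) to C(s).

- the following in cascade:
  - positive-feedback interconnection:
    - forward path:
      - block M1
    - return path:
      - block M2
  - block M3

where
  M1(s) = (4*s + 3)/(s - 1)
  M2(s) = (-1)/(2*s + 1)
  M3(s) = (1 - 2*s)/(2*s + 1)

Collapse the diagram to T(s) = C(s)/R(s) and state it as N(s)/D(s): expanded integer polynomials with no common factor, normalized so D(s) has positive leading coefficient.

[1] reduce the feedback loop with forward M1 and return M2 -> (8*s^2 + 10*s + 3)/(2*s^2 + 3*s + 2)
[2] multiply [M1/(1-M1*M2)], M3 (series), which is the overall transfer function T(s) = C(s)/R(s) in lowest terms

Final answer: (-8*s^2 - 2*s + 3)/(2*s^2 + 3*s + 2)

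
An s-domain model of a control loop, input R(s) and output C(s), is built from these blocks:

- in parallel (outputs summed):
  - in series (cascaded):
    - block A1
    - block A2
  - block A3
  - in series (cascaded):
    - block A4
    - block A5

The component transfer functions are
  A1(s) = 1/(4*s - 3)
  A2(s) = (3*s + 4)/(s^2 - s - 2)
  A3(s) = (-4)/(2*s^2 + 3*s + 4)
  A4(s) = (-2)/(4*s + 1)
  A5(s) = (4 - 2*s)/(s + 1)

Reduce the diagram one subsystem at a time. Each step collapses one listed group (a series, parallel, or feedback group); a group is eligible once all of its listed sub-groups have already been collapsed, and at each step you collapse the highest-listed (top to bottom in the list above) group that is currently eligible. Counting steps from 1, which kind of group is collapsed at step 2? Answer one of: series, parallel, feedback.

(1) series reduction of A1, A2
(2) combine A4, A5 in series
(3) add (A1*A2), A3, (A4*A5) (parallel)
The group at step 2 is a series group.

Therefore the answer is series.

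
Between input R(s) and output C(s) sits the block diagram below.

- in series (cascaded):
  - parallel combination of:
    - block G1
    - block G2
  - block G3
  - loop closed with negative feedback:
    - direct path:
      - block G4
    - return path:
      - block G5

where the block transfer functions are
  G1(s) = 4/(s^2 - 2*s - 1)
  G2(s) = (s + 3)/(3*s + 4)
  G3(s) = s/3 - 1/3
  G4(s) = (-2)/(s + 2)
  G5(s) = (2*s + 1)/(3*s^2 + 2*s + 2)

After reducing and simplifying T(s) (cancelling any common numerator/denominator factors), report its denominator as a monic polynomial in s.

Reducing step by step:

Step 1: parallel reduction of G1, G2 = (s^3 + s^2 + 5*s + 13)/(3*s^3 - 2*s^2 - 11*s - 4)
Step 2: reduce the feedback loop with forward G4 and return G5 = (-6*s^2 - 4*s - 4)/(3*s^3 + 8*s^2 + 2*s + 2)
Step 3: combine (G1+G2), G3, [G4/(1+G4*G5)] in series = (-6*s^6 - 4*s^5 - 28*s^4 - 64*s^3 + 30*s^2 + 20*s + 52)/(27*s^6 + 54*s^5 - 129*s^4 - 294*s^3 - 174*s^2 - 90*s - 24)
The result of step 3 is T(s) in lowest terms. Its denominator has leading coefficient 27; dividing the denominator through by 27 makes it monic.

Answer: s^6 + 2*s^5 - 43*s^4/9 - 98*s^3/9 - 58*s^2/9 - 10*s/3 - 8/9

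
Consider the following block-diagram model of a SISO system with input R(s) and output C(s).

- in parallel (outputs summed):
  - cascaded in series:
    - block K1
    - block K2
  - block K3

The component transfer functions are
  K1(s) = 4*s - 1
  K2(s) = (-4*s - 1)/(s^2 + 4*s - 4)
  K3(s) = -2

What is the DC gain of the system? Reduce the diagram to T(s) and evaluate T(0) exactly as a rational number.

Answer: -9/4

Working:
(1) cascade K1, K2 = (1 - 16*s^2)/(s^2 + 4*s - 4)
(2) combine (K1*K2), K3 in parallel = (-18*s^2 - 8*s + 9)/(s^2 + 4*s - 4)
DC gain: substitute s = 0 into T(s) from step 2: T(0) = 9/(-4) = -9/4.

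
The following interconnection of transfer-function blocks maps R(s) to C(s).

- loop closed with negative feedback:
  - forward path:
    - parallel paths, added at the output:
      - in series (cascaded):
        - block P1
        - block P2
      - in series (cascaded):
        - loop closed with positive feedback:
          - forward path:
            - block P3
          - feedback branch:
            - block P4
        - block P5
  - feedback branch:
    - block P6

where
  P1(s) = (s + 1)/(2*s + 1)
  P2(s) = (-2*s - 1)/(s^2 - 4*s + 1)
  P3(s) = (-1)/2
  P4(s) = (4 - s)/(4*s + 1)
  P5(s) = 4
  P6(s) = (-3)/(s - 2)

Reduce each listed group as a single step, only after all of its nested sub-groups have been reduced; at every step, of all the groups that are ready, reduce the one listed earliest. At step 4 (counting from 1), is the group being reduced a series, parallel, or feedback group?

Step 1 - series reduction of P1, P2
Step 2 - reduce the feedback loop with forward P3 and return P4
Step 3 - series reduction of [P3/(1-P3*P4)], P5
Step 4 - combine (P1*P2), ([P3/(1-P3*P4)]*P5) in parallel
Step 5 - feedback reduction of ((P1*P2)+([P3/(1-P3*P4)]*P5)), P6
Step 4: parallel.

Final answer: parallel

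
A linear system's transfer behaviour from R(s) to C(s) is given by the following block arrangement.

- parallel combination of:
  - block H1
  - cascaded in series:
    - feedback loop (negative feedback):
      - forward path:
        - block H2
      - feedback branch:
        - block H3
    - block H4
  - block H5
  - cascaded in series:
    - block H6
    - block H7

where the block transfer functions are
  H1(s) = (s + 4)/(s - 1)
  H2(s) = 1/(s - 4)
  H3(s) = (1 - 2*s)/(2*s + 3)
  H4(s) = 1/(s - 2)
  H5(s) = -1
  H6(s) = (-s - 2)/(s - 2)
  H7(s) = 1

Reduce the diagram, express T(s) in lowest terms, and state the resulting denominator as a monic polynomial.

Answer: s^4 - 13*s^3/2 + 7*s^2 + 19*s/2 - 11

Working:
[1] collapse the loop (H2 forward, H3 return) -> (2*s + 3)/(2*s^2 - 7*s - 11)
[2] multiply [H2/(1+H2*H3)], H4 (series) -> (2*s + 3)/(2*s^3 - 11*s^2 + 3*s + 22)
[3] cascade H6, H7 -> (-s - 2)/(s - 2)
[4] parallel reduction of H1, ([H2/(1+H2*H3)]*H4), H5, (H6*H7) -> (-2*s^4 + 15*s^3 - 31*s^2 + 13*s + 85)/(2*s^4 - 13*s^3 + 14*s^2 + 19*s - 22)
Step 4 gives the fully reduced T(s), with no common factor left to cancel. The denominator's leading coefficient is 2, so divide each of its coefficients by 2 to get the monic form.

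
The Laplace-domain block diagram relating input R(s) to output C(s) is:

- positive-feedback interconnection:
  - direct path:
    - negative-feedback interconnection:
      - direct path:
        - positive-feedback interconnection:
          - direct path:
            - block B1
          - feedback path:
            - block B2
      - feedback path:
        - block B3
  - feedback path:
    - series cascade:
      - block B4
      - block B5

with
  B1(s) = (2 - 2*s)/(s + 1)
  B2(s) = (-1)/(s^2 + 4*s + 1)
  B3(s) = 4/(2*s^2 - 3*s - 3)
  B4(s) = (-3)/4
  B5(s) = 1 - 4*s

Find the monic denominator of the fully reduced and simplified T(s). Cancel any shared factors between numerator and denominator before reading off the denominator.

Step 1 - feedback reduction of B1, B2: (-2*s^3 - 6*s^2 + 6*s + 2)/(s^3 + 5*s^2 + 3*s + 3)
Step 2 - feedback reduction of [B1/(1-B1*B2)], B3: (-4*s^5 - 6*s^4 + 36*s^3 + 4*s^2 - 24*s - 6)/(2*s^5 + 7*s^4 - 20*s^3 - 42*s^2 + 6*s - 1)
Step 3 - multiply B4, B5 (series): 3*s - 3/4
Step 4 - apply the feedback formula to [[B1/(1-B1*B2)]/(1+[B1/(1-B1*B2)]*B3)], (B4*B5): (-8*s^5 - 12*s^4 + 72*s^3 + 8*s^2 - 48*s - 12)/(24*s^6 + 34*s^5 - 211*s^4 - 10*s^3 + 66*s^2 + 12*s - 11)
The result of step 4 is T(s) in lowest terms. Its denominator has leading coefficient 24; dividing the denominator through by 24 makes it monic.

Answer: s^6 + 17*s^5/12 - 211*s^4/24 - 5*s^3/12 + 11*s^2/4 + s/2 - 11/24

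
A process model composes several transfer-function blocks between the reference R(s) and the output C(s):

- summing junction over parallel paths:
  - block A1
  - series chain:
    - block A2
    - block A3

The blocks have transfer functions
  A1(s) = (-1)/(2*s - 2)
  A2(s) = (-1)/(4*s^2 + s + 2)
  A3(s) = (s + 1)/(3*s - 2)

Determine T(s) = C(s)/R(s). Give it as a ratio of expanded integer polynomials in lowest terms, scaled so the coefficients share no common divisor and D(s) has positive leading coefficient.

Reducing step by step:

1. cascade A2, A3 gives (-s - 1)/(12*s^3 - 5*s^2 + 4*s - 4)
2. combine A1, (A2*A3) in parallel; the result is T(s) itself (integer coefficients, no common factor, positive leading denominator coefficient)

Answer: (-12*s^3 + 3*s^2 - 4*s + 6)/(24*s^4 - 34*s^3 + 18*s^2 - 16*s + 8)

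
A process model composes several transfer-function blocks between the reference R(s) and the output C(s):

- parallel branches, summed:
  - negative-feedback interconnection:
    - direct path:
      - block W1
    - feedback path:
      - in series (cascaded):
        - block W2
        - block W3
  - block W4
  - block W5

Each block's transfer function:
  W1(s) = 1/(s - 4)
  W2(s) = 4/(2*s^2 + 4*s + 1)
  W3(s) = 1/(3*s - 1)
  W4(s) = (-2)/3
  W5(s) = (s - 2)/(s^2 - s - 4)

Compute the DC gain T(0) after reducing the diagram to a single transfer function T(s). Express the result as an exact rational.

Answer: -7/24

Working:
[1] cascade W2, W3 = 4/(6*s^3 + 10*s^2 - s - 1)
[2] reduce the feedback loop with forward W1 and return (W2*W3) = (6*s^3 + 10*s^2 - s - 1)/(6*s^4 - 14*s^3 - 41*s^2 + 3*s + 8)
[3] combine [W1/(1+W1*(W2*W3))], W4, W5 in parallel = (-12*s^6 + 76*s^5 + 36*s^4 - 344*s^3 - 203*s^2 + 61*s + 28)/(18*s^6 - 60*s^5 - 153*s^4 + 300*s^3 + 507*s^2 - 60*s - 96)
That last expression is T(s); at s = 0 only the constant terms survive, so T(0) = 28/(-96) = -7/24.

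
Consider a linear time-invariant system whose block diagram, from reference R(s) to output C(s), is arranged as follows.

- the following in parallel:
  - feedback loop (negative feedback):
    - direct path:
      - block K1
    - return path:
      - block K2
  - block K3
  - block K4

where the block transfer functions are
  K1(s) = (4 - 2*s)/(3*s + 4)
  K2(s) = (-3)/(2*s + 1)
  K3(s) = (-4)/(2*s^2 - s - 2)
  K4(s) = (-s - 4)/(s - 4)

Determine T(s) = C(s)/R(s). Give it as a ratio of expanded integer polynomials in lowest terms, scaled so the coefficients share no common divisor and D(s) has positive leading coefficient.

First reduce the diagram to T(s).

Step 1. collapse the loop (K1 forward, K2 return), giving (-4*s^2 + 6*s + 4)/(6*s^2 + 17*s - 8)
Step 2. combine [K1/(1+K1*K2)], K3, K4 in parallel - this is the overall T(s), already in the required normalized form

Answer: (-20*s^5 - 28*s^4 - 145*s^3 + 178*s^2 + 448*s - 160)/(12*s^5 - 20*s^4 - 157*s^3 + 154*s^2 + 120*s - 64)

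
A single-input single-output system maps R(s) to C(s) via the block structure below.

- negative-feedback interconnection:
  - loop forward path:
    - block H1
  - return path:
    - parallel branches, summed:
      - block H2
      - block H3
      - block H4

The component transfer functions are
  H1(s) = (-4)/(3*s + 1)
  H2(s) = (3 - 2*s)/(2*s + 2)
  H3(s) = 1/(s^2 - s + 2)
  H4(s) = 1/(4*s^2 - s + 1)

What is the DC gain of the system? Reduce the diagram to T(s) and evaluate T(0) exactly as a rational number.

Step 1 - add H2, H3, H4 (parallel), giving (-8*s^5 + 22*s^4 - 25*s^3 + 42*s^2 - 11*s + 12)/(8*s^5 - 2*s^4 + 10*s^3 + 14*s^2 - 2*s + 4)
Step 2 - close the feedback loop around H1, (H2+H3+H4), giving (-16*s^5 + 4*s^4 - 20*s^3 - 28*s^2 + 4*s - 8)/(12*s^6 + 17*s^5 - 30*s^4 + 76*s^3 - 80*s^2 + 27*s - 22)
DC gain: substitute s = 0 into T(s) from step 2: T(0) = -8/(-22) = 4/11.

Therefore the answer is 4/11.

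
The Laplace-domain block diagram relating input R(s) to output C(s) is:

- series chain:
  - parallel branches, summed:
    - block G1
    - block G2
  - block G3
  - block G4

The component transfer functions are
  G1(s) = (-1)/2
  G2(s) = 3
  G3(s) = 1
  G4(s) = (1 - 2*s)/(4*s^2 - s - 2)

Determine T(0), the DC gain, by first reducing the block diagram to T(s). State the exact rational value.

The answer is -5/4.

Reasoning:
Step 1. add G1, G2 (parallel) = 5/2
Step 2. reduce the series chain (G1+G2), G3, G4 = (5 - 10*s)/(8*s^2 - 2*s - 4)
Step 2 gives the overall T(s). Then T(0) = 5/(-4) = -5/4.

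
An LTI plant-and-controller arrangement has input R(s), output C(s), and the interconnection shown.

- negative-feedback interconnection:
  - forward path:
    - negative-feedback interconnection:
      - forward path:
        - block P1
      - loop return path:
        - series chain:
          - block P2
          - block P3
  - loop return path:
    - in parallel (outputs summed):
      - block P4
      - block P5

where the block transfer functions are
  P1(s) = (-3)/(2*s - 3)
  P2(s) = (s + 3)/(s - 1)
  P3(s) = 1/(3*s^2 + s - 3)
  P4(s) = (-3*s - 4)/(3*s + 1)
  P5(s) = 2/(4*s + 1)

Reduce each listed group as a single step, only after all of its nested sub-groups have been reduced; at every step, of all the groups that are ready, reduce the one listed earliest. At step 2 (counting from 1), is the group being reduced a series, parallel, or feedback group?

Reducing step by step:

Step 1 - multiply P2, P3 (series)
Step 2 - apply the feedback formula to P1, (P2*P3)
Step 3 - sum the parallel branches P4, P5
Step 4 - reduce the feedback loop with forward [P1/(1+P1*(P2*P3))] and return (P4+P5)
At step 2 the group reduced is feedback.

Answer: feedback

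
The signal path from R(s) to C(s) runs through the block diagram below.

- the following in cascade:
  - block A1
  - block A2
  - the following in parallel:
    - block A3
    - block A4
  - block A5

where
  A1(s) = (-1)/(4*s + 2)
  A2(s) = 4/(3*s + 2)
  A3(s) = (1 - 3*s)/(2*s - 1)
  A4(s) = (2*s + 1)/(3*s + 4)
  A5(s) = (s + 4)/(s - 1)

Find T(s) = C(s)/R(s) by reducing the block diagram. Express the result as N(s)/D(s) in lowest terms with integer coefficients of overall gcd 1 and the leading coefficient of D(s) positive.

The answer is (10*s^3 + 58*s^2 + 66*s - 24)/(36*s^5 + 36*s^4 - 49*s^3 - 41*s^2 + 10*s + 8).

Reasoning:
Step 1: combine A3, A4 in parallel: (-5*s^2 - 9*s + 3)/(6*s^2 + 5*s - 4)
Step 2: combine A1, A2, (A3+A4), A5 in series, giving the overall T(s)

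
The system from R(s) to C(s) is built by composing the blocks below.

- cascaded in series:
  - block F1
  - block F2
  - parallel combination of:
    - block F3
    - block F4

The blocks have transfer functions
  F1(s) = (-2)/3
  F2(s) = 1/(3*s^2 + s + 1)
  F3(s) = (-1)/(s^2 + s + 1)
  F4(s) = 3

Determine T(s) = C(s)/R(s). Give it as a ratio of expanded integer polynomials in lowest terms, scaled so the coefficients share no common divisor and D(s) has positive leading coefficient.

Step 1 - combine F3, F4 in parallel: (3*s^2 + 3*s + 2)/(s^2 + s + 1)
Step 2 - combine F1, F2, (F3+F4) in series, giving the overall T(s)

Hence the answer: (-6*s^2 - 6*s - 4)/(9*s^4 + 12*s^3 + 15*s^2 + 6*s + 3)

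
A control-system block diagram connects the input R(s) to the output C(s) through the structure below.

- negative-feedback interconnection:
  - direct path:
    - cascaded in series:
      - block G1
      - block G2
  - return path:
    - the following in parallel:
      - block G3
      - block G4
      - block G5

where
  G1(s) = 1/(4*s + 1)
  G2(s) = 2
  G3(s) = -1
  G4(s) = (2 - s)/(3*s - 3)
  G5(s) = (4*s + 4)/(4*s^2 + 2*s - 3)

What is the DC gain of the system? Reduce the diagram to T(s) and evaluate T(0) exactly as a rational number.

1. cascade G1, G2 gives 2/(4*s + 1)
2. sum the parallel branches G3, G4, G5 gives (-16*s^3 + 24*s^2 + 22*s - 27)/(12*s^3 - 6*s^2 - 15*s + 9)
3. collapse the loop ((G1*G2) forward, (G3+G4+G5) return) gives (24*s^3 - 12*s^2 - 30*s + 18)/(48*s^4 - 44*s^3 - 18*s^2 + 65*s - 45)
That last expression is T(s); at s = 0 only the constant terms survive, so T(0) = 18/(-45) = -2/5.

Answer: -2/5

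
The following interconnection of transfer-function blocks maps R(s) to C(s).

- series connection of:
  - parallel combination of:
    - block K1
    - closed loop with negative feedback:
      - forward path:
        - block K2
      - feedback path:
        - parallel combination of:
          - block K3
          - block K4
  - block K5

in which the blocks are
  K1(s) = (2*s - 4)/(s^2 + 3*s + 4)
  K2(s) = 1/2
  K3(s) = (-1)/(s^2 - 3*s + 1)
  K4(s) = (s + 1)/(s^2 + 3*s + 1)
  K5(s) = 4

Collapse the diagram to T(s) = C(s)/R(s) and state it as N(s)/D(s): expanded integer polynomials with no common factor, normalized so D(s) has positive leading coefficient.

Reducing step by step:

Step 1 - parallel reduction of K3, K4; result (s^3 - 3*s^2 - 5*s)/(s^4 - 7*s^2 + 1)
Step 2 - collapse the loop (K2 forward, (K3+K4) return); result (s^4 - 7*s^2 + 1)/(2*s^4 + s^3 - 17*s^2 - 5*s + 2)
Step 3 - add K1, [K2/(1+K2*(K3+K4))] (parallel); result (s^6 + 7*s^5 - 9*s^4 - 59*s^3 + 31*s^2 + 27*s - 4)/(2*s^6 + 7*s^5 - 6*s^4 - 52*s^3 - 81*s^2 - 14*s + 8)
Step 4 - multiply (K1+[K2/(1+K2*(K3+K4))]), K5 (series): this yields T(s), and no further normalization is needed

Answer: (4*s^6 + 28*s^5 - 36*s^4 - 236*s^3 + 124*s^2 + 108*s - 16)/(2*s^6 + 7*s^5 - 6*s^4 - 52*s^3 - 81*s^2 - 14*s + 8)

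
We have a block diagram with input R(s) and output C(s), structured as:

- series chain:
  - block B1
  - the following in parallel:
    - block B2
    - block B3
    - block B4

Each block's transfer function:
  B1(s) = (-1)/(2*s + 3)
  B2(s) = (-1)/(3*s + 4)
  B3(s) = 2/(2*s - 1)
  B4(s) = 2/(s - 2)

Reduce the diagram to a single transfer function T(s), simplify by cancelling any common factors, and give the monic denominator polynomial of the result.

Step 1: add B2, B3, B4 (parallel); result (16*s^2 + 11*s - 26)/(6*s^3 - 7*s^2 - 14*s + 8)
Step 2: combine B1, (B2+B3+B4) in series; result (-16*s^2 - 11*s + 26)/(12*s^4 + 4*s^3 - 49*s^2 - 26*s + 24)
That last expression is T(s), already simplified. Scaling its denominator by 1/12 (the reciprocal of the leading coefficient) yields the monic denominator.

Answer: s^4 + s^3/3 - 49*s^2/12 - 13*s/6 + 2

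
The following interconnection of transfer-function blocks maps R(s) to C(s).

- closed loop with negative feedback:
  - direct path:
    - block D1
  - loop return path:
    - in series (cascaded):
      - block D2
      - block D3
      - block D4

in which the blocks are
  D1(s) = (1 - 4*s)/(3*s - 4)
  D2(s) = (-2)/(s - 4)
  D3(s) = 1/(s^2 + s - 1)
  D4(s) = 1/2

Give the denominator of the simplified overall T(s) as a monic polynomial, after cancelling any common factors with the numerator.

The answer is s^4 - 13*s^3/3 - s^2 + 12*s - 17/3.

Reasoning:
Step 1 - series reduction of D2, D3, D4; result (-1)/(s^3 - 3*s^2 - 5*s + 4)
Step 2 - collapse the loop (D1 forward, (D2*D3*D4) return); result (-4*s^4 + 13*s^3 + 17*s^2 - 21*s + 4)/(3*s^4 - 13*s^3 - 3*s^2 + 36*s - 17)
That last expression is T(s), already simplified. Scaling its denominator by 1/3 (the reciprocal of the leading coefficient) yields the monic denominator.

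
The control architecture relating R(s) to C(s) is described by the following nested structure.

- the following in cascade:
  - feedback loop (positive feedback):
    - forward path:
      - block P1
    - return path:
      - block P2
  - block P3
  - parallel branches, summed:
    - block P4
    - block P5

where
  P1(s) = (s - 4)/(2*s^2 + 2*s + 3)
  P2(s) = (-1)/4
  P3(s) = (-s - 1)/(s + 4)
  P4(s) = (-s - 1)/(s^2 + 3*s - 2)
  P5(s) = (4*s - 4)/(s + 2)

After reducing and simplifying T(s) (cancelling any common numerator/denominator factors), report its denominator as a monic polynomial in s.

1. apply the feedback formula to P1, P2 = (4*s - 16)/(8*s^2 + 9*s + 8)
2. combine P4, P5 in parallel = (4*s^3 + 7*s^2 - 23*s + 6)/(s^3 + 5*s^2 + 4*s - 4)
3. combine [P1/(1-P1*P2)], P3, (P4+P5) in series = (-16*s^5 + 20*s^4 + 240*s^3 - 188*s^2 - 296*s + 96)/(8*s^6 + 81*s^5 + 281*s^4 + 384*s^3 + 172*s^2 - 48*s - 128)
That last expression is T(s), already simplified. Scaling its denominator by 1/8 (the reciprocal of the leading coefficient) yields the monic denominator.

Therefore the answer is s^6 + 81*s^5/8 + 281*s^4/8 + 48*s^3 + 43*s^2/2 - 6*s - 16.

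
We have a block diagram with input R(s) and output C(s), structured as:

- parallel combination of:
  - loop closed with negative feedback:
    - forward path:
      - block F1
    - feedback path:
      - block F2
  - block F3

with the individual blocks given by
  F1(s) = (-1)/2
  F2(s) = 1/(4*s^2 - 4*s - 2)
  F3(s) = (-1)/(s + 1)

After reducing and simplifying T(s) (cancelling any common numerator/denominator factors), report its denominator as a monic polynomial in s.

First reduce the diagram to T(s).

[1] apply the feedback formula to F1, F2: (-4*s^2 + 4*s + 2)/(8*s^2 - 8*s - 5)
[2] combine [F1/(1+F1*F2)], F3 in parallel: (-4*s^3 - 8*s^2 + 14*s + 7)/(8*s^3 - 13*s - 5)
T(s) is the step-2 result (common factors already cancelled). Leading coefficient of the denominator: 8. Divide through by 8 for the monic polynomial.

Answer: s^3 - 13*s/8 - 5/8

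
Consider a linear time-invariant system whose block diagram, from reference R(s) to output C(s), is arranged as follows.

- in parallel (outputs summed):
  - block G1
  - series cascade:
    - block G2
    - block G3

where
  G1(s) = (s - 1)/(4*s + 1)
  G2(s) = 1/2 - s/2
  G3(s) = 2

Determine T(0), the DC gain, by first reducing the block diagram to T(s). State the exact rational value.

1. cascade G2, G3 = 1 - s
2. sum the parallel branches G1, (G2*G3) = (-4*s^2 + 4*s)/(4*s + 1)
Evaluating the step-2 result (the overall T(s)) at s = 0 gives T(0) = 0/1 = 0.

Final answer: 0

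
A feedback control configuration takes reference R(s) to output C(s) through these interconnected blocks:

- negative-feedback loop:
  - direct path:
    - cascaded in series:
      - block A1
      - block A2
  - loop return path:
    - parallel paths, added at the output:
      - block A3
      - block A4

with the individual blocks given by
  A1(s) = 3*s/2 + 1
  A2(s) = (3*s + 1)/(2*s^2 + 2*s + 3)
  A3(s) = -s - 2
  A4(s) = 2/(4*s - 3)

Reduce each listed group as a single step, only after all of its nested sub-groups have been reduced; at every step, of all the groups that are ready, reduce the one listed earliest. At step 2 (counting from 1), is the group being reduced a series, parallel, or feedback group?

(1) combine A1, A2 in series
(2) combine A3, A4 in parallel
(3) apply the feedback formula to (A1*A2), (A3+A4)
So the answer for step 2 is parallel.

Answer: parallel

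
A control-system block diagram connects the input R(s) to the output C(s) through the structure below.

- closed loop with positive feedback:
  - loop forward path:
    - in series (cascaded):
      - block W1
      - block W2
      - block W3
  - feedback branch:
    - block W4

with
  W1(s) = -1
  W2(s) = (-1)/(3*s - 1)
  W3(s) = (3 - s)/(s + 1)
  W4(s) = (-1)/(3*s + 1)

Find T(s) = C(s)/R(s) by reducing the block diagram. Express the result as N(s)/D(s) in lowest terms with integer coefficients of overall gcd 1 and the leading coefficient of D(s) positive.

The answer is (-3*s^2 + 8*s + 3)/(9*s^3 + 9*s^2 - 2*s + 2).

Reasoning:
1. multiply W1, W2, W3 (series): (3 - s)/(3*s^2 + 2*s - 1)
2. feedback reduction of (W1*W2*W3), W4: this yields T(s), and no further normalization is needed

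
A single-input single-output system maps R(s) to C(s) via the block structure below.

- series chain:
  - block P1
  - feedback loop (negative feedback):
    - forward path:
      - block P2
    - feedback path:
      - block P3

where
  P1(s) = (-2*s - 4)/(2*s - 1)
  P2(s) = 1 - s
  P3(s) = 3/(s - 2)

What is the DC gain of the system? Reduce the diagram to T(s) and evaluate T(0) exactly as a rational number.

Step 1 - apply the feedback formula to P2, P3; result (s^2 - 3*s + 2)/(2*s - 1)
Step 2 - series reduction of P1, [P2/(1+P2*P3)]; result (-2*s^3 + 2*s^2 + 8*s - 8)/(4*s^2 - 4*s + 1)
Evaluating the step-2 result (the overall T(s)) at s = 0 gives T(0) = -8/1 = -8.

Final answer: -8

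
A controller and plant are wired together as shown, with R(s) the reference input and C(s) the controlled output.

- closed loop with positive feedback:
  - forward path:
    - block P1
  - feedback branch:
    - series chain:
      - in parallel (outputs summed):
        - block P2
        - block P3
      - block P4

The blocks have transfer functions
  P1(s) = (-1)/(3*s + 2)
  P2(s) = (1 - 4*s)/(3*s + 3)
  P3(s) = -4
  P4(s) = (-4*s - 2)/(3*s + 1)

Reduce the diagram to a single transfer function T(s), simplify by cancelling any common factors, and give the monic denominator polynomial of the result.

First reduce the diagram to T(s).

[1] sum the parallel branches P2, P3: (-16*s - 11)/(3*s + 3)
[2] series reduction of (P2+P3), P4: (64*s^2 + 76*s + 22)/(9*s^2 + 12*s + 3)
[3] apply the feedback formula to P1, ((P2+P3)*P4): (-9*s^2 - 12*s - 3)/(27*s^3 + 118*s^2 + 109*s + 28)
T(s) is the step-3 result (common factors already cancelled). Leading coefficient of the denominator: 27. Divide through by 27 for the monic polynomial.

Answer: s^3 + 118*s^2/27 + 109*s/27 + 28/27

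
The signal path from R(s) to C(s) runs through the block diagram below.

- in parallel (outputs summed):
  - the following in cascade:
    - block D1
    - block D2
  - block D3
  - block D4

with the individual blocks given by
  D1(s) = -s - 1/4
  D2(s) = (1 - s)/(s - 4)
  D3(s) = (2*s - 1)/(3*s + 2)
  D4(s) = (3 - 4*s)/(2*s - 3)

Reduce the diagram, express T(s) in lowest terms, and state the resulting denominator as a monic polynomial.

1. cascade D1, D2 = (4*s^2 - 3*s - 1)/(4*s - 16)
2. reduce the parallel group (D1*D2), D3, D4 = (24*s^4 - 70*s^3 + 85*s^2 + 171*s - 138)/(24*s^3 - 116*s^2 + 56*s + 96)
Step 2 gives the fully reduced T(s), with no common factor left to cancel. The denominator's leading coefficient is 24, so divide each of its coefficients by 24 to get the monic form.

Answer: s^3 - 29*s^2/6 + 7*s/3 + 4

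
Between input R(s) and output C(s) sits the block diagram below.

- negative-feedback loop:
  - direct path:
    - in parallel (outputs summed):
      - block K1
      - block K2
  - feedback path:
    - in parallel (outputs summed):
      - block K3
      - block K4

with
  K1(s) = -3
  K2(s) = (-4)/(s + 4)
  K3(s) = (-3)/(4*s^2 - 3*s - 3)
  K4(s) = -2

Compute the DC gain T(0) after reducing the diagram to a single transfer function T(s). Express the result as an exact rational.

Step 1 - reduce the parallel group K1, K2; result (-3*s - 16)/(s + 4)
Step 2 - parallel reduction of K3, K4; result (-8*s^2 + 6*s + 3)/(4*s^2 - 3*s - 3)
Step 3 - close the feedback loop around (K1+K2), (K3+K4); result (-12*s^3 - 55*s^2 + 57*s + 48)/(28*s^3 + 123*s^2 - 120*s - 60)
DC gain: substitute s = 0 into T(s) from step 3: T(0) = 48/(-60) = -4/5.

Therefore the answer is -4/5.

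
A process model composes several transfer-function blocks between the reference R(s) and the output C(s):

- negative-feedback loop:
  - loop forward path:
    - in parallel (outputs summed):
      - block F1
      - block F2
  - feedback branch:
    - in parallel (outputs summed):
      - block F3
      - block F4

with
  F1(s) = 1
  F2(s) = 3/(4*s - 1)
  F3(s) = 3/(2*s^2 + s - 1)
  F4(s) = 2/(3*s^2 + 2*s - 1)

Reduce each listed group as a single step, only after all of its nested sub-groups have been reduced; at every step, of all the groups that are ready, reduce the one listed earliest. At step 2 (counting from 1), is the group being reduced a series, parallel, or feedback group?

Step 1: sum the parallel branches F1, F2
Step 2: add F3, F4 (parallel)
Step 3: close the feedback loop around (F1+F2), (F3+F4)
The group at step 2 is a parallel group.

Answer: parallel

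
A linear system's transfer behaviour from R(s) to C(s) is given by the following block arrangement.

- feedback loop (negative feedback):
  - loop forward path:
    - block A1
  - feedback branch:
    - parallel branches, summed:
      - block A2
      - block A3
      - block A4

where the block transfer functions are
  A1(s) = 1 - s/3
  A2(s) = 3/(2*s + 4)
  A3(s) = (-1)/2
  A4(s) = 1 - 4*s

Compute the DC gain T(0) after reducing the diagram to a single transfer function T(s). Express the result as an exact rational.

Step 1. sum the parallel branches A2, A3, A4: (-8*s^2 - 15*s + 5)/(2*s + 4)
Step 2. close the feedback loop around A1, (A2+A3+A4): (-2*s^2 + 2*s + 12)/(8*s^3 - 9*s^2 - 44*s + 27)
The step-2 result is T(s). Setting s = 0: T(0) = 12/27 = 4/9.

Therefore the answer is 4/9.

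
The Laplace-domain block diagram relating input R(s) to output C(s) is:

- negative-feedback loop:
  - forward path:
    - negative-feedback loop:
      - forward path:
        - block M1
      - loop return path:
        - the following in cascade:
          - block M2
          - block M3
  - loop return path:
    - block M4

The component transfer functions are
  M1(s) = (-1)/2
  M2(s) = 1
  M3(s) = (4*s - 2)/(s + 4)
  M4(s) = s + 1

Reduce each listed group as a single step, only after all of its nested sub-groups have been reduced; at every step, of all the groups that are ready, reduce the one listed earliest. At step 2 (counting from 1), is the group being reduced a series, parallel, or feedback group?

Reducing step by step:

Step 1 - combine M2, M3 in series
Step 2 - feedback reduction of M1, (M2*M3)
Step 3 - feedback reduction of [M1/(1+M1*(M2*M3))], M4
Step 2 collapses a feedback group.

Answer: feedback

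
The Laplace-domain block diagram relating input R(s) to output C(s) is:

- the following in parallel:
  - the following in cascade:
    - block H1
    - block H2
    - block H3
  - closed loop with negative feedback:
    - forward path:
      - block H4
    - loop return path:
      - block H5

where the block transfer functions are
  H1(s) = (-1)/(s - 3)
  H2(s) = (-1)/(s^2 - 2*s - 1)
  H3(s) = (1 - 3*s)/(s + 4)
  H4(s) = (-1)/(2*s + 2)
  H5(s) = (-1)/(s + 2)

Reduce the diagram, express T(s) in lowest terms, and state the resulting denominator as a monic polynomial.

Answer: s^6 + 2*s^5 - 31*s^4/2 - 49*s^3/2 + 87*s^2/2 + 187*s/2 + 30

Working:
Step 1. multiply H1, H2, H3 (series): (1 - 3*s)/(s^4 - s^3 - 15*s^2 + 23*s + 12)
Step 2. close the feedback loop around H4, H5: (-s - 2)/(2*s^2 + 6*s + 5)
Step 3. parallel reduction of (H1*H2*H3), [H4/(1+H4*H5)]: (-s^5 - s^4 + 11*s^3 - 9*s^2 - 67*s - 19)/(2*s^6 + 4*s^5 - 31*s^4 - 49*s^3 + 87*s^2 + 187*s + 60)
That last expression is T(s), already simplified. Scaling its denominator by 1/2 (the reciprocal of the leading coefficient) yields the monic denominator.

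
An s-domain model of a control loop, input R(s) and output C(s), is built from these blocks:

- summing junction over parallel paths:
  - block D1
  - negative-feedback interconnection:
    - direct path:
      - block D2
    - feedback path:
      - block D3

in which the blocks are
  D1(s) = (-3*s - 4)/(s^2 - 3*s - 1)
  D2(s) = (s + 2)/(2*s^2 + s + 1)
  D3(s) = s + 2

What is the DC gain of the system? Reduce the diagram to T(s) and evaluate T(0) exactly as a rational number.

The answer is 22/5.

Reasoning:
Step 1. collapse the loop (D2 forward, D3 return) -> (s + 2)/(3*s^2 + 5*s + 5)
Step 2. sum the parallel branches D1, [D2/(1+D2*D3)] -> (-8*s^3 - 28*s^2 - 42*s - 22)/(3*s^4 - 4*s^3 - 13*s^2 - 20*s - 5)
Step 2 gives the overall T(s). Then T(0) = -22/(-5) = 22/5.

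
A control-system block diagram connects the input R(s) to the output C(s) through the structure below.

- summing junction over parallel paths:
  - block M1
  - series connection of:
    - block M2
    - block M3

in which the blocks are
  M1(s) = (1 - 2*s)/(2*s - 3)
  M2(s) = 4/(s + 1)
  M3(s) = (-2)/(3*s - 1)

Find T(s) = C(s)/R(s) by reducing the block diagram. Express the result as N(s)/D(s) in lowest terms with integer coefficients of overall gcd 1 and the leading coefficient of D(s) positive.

Step 1 - cascade M2, M3 -> (-8)/(3*s^2 + 2*s - 1)
Step 2 - add M1, (M2*M3) (parallel): this yields T(s), and no further normalization is needed

Hence the answer: (-6*s^3 - s^2 - 12*s + 23)/(6*s^3 - 5*s^2 - 8*s + 3)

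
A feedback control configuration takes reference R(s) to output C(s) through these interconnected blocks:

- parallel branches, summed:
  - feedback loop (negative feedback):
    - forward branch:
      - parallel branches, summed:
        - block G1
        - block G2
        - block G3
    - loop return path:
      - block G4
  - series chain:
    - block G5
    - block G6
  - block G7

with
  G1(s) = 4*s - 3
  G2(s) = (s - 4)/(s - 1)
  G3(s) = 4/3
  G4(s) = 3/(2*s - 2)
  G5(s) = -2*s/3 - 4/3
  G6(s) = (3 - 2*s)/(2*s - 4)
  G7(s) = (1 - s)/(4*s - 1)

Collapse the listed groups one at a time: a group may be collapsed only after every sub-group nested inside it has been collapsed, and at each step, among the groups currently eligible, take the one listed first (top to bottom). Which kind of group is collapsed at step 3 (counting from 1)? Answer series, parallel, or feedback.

(1) combine G1, G2, G3 in parallel
(2) reduce the feedback loop with forward (G1+G2+G3) and return G4
(3) multiply G5, G6 (series)
(4) parallel reduction of [(G1+G2+G3)/(1+(G1+G2+G3)*G4)], (G5*G6), G7
At step 3 the group reduced is series.

Answer: series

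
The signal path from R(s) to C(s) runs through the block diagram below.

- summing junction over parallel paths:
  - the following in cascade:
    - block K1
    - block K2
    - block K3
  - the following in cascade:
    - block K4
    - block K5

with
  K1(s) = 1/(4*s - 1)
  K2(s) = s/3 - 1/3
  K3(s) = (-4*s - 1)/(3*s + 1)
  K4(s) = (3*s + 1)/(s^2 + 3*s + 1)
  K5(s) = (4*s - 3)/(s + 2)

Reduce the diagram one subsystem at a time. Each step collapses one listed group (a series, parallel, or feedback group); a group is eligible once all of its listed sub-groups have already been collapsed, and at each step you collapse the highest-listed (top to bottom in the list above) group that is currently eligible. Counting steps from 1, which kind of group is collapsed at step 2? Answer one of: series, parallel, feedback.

Answer: series

Working:
1. multiply K1, K2, K3 (series)
2. multiply K4, K5 (series)
3. add (K1*K2*K3), (K4*K5) (parallel)
So the answer for step 2 is series.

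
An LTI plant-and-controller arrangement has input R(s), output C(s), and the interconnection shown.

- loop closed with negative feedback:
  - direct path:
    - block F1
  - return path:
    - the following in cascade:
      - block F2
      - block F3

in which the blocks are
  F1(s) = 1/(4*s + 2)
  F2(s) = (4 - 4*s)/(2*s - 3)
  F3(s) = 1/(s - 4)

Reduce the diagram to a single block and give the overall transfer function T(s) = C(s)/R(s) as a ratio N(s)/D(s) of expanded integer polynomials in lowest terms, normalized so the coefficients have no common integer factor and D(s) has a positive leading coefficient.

(1) multiply F2, F3 (series) gives (4 - 4*s)/(2*s^2 - 11*s + 12)
(2) collapse the loop (F1 forward, (F2*F3) return) - this is the overall T(s), already in the required normalized form

Final answer: (2*s^2 - 11*s + 12)/(8*s^3 - 40*s^2 + 22*s + 28)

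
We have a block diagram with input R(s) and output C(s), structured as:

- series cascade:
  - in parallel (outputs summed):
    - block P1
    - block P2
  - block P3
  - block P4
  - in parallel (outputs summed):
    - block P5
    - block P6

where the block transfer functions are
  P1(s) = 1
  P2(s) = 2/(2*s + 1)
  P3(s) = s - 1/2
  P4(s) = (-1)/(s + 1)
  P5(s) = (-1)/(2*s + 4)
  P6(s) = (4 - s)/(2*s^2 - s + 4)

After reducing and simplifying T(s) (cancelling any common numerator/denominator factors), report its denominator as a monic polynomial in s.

Step 1 - combine P1, P2 in parallel = (2*s + 3)/(2*s + 1)
Step 2 - sum the parallel branches P5, P6 = (-4*s^2 + 5*s + 12)/(4*s^3 + 6*s^2 + 4*s + 16)
Step 3 - cascade (P1+P2), P3, P4, (P5+P6) = (16*s^4 - 4*s^3 - 80*s^2 - 33*s + 36)/(16*s^5 + 48*s^4 + 60*s^3 + 100*s^2 + 104*s + 32)
The result of step 3 is T(s) in lowest terms. Its denominator has leading coefficient 16; dividing the denominator through by 16 makes it monic.

Therefore the answer is s^5 + 3*s^4 + 15*s^3/4 + 25*s^2/4 + 13*s/2 + 2.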